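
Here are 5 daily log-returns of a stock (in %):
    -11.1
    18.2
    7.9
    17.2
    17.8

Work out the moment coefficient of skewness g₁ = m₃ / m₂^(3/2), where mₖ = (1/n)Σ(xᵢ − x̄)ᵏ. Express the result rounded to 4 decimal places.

-1.1331

x̄ = (-11.1 + 18.2 + 7.9 + 17.2 + 17.8) / 5 = 10.0000
deviations (xᵢ − x̄): -21.1000, 8.2000, -2.1000, 7.2000, 7.8000
Σ(xᵢ − x̄)² = 629.5400 ⇒ m₂ = 629.5400/5 = 125.90800
Σ(xᵢ − x̄)³ = -8004.0240 ⇒ m₃ = -8004.0240/5 = -1600.80480
m₂^(3/2) = 125.90800^(1.5) = 1412.79773
g₁ = m₃ / m₂^(3/2) = -1600.80480 / 1412.79773 ≈ -1.1331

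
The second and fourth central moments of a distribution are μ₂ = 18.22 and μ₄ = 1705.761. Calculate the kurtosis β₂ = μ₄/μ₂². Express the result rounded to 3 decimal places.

μ₂² = 18.22² = 331.96840
μ₄/μ₂² = 1705.761 / 331.96840 = 5.13832
β₂ ≈ 5.138

5.138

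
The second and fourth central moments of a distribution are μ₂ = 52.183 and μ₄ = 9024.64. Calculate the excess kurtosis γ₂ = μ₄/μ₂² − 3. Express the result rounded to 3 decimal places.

0.314

μ₂² = 52.183² = 2723.06549
μ₄/μ₂² = 9024.64 / 2723.06549 = 3.31415
γ₂ = 3.31415 − 3 ≈ 0.314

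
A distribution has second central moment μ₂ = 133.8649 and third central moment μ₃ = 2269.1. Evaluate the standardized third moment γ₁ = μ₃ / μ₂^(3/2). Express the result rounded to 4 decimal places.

σ = √μ₂ = √133.8649 = 11.57000
σ³ = μ₂^(3/2) = 1548.81689
γ₁ = μ₃/σ³ = 2269.1 / 1548.81689 ≈ 1.4651

1.4651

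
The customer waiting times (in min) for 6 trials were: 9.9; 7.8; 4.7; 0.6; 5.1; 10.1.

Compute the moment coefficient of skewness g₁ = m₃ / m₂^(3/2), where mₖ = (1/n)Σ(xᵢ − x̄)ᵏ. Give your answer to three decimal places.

-0.453

x̄ = (9.9 + 7.8 + 4.7 + 0.6 + 5.1 + 10.1) / 6 = 6.3667
deviations (xᵢ − x̄): 3.5333, 1.4333, -1.6667, -5.7667, -1.2667, 3.7333
Σ(xᵢ − x̄)² = 66.1133 ⇒ m₂ = 66.1133/6 = 11.01889
Σ(xᵢ − x̄)³ = -99.3384 ⇒ m₃ = -99.3384/6 = -16.55641
m₂^(3/2) = 11.01889^(1.5) = 36.57688
g₁ = m₃ / m₂^(3/2) = -16.55641 / 36.57688 ≈ -0.453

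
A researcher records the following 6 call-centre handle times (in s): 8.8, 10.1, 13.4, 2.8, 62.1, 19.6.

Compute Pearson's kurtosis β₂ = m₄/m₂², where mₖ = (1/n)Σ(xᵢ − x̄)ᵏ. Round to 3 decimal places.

3.749

x̄ = 19.4667
Σ(xᵢ − x̄)² = 2333.7133 ⇒ m₂ = 388.95222
Σ(xᵢ − x̄)⁴ = 3402831.5758 ⇒ m₄ = 567138.59597
m₂² = 151283.83117
β₂ = m₄/m₂² = 567138.59597 / 151283.83117 ≈ 3.749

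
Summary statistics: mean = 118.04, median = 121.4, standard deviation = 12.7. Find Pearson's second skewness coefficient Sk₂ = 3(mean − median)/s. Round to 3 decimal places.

-0.794

Sk₂ = 3(118.04 − 121.4) / 12.7 = 3 × -3.3600 / 12.7
    = -10.0800 / 12.7 ≈ -0.794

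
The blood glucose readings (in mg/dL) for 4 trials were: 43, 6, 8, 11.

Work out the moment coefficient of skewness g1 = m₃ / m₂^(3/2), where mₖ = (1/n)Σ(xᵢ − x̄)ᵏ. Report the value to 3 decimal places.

x̄ = (43 + 6 + 8 + 11) / 4 = 17.0000
deviations (xᵢ − x̄): 26.0000, -11.0000, -9.0000, -6.0000
Σ(xᵢ − x̄)² = 914.0000 ⇒ m₂ = 914.0000/4 = 228.50000
Σ(xᵢ − x̄)³ = 15300.0000 ⇒ m₃ = 15300.0000/4 = 3825.00000
m₂^(3/2) = 228.50000^(1.5) = 3454.05546
g1 = m₃ / m₂^(3/2) = 3825.00000 / 3454.05546 ≈ 1.107

1.107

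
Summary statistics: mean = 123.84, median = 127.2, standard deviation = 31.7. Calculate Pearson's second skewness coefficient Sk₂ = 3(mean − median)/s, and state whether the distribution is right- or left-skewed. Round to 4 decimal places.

Sk₂ = 3(123.84 − 127.2) / 31.7 = 3 × -3.3600 / 31.7
    = -10.0800 / 31.7 ≈ -0.3180
Sk₂ < 0 ⇒ mean < median ⇒ left-skewed (negative skew).

-0.3180, left-skewed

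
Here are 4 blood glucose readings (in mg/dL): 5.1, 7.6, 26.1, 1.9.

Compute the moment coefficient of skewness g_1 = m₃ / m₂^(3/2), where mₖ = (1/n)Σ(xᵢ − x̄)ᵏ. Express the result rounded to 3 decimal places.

x̄ = (5.1 + 7.6 + 26.1 + 1.9) / 4 = 10.1750
deviations (xᵢ − x̄): -5.0750, -2.5750, 15.9250, -8.2750
Σ(xᵢ − x̄)² = 354.4675 ⇒ m₂ = 354.4675/4 = 88.61688
Σ(xᵢ − x̄)³ = 3324.2501 ⇒ m₃ = 3324.2501/4 = 831.06253
m₂^(3/2) = 88.61688^(1.5) = 834.20857
g_1 = m₃ / m₂^(3/2) = 831.06253 / 834.20857 ≈ 0.996

0.996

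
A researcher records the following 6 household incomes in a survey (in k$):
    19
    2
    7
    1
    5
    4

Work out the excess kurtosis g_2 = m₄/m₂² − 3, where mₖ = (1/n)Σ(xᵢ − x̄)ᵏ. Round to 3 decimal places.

x̄ = 6.3333
Σ(xᵢ − x̄)² = 215.3333 ⇒ m₂ = 35.88889
Σ(xᵢ − x̄)⁴ = 26937.1111 ⇒ m₄ = 4489.51852
m₂² = 1288.01235
g_2 = m₄/m₂² − 3 = 3.48562 − 3 ≈ 0.486

0.486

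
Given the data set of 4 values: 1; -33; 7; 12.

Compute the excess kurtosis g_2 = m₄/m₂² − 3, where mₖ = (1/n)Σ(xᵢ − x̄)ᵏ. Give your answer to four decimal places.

-0.7946

x̄ = -3.2500
Σ(xᵢ − x̄)² = 1240.7500 ⇒ m₂ = 310.18750
Σ(xᵢ − x̄)⁴ = 848785.3281 ⇒ m₄ = 212196.33203
m₂² = 96216.28516
g_2 = m₄/m₂² − 3 = 2.20541 − 3 ≈ -0.7946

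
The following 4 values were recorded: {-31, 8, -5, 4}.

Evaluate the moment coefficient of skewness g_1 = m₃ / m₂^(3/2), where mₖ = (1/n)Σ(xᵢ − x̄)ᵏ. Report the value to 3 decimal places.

x̄ = (-31 + 8 - 5 + 4) / 4 = -6.0000
deviations (xᵢ − x̄): -25.0000, 14.0000, 1.0000, 10.0000
Σ(xᵢ − x̄)² = 922.0000 ⇒ m₂ = 922.0000/4 = 230.50000
Σ(xᵢ − x̄)³ = -11880.0000 ⇒ m₃ = -11880.0000/4 = -2970.00000
m₂^(3/2) = 230.50000^(1.5) = 3499.50320
g_1 = m₃ / m₂^(3/2) = -2970.00000 / 3499.50320 ≈ -0.849

-0.849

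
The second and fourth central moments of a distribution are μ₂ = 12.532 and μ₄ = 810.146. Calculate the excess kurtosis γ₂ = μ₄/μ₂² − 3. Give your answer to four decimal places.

2.1585

μ₂² = 12.532² = 157.05102
μ₄/μ₂² = 810.146 / 157.05102 = 5.15849
γ₂ = 5.15849 − 3 ≈ 2.1585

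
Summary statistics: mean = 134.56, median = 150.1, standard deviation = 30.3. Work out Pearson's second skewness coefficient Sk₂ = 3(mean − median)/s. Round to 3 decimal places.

-1.539

Sk₂ = 3(134.56 − 150.1) / 30.3 = 3 × -15.5400 / 30.3
    = -46.6200 / 30.3 ≈ -1.539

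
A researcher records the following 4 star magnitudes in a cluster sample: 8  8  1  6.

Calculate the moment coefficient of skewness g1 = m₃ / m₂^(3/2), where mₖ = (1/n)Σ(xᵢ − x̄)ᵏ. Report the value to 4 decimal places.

x̄ = (8 + 8 + 1 + 6) / 4 = 5.7500
deviations (xᵢ − x̄): 2.2500, 2.2500, -4.7500, 0.2500
Σ(xᵢ − x̄)² = 32.7500 ⇒ m₂ = 32.7500/4 = 8.18750
Σ(xᵢ − x̄)³ = -84.3750 ⇒ m₃ = -84.3750/4 = -21.09375
m₂^(3/2) = 8.18750^(1.5) = 23.42756
g1 = m₃ / m₂^(3/2) = -21.09375 / 23.42756 ≈ -0.9004

-0.9004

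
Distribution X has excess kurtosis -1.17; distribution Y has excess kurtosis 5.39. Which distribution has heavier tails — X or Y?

Y

Higher excess kurtosis ⇒ heavier tails relative to the normal distribution.
-1.17 vs 5.39: the larger is 5.39, so Y has heavier tails. (Y is leptokurtic — heavier-than-normal tails; the other is platykurtic.)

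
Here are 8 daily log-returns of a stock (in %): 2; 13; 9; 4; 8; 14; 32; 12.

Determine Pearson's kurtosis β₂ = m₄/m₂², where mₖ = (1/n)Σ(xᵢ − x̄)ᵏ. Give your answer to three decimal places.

4.113

x̄ = 11.7500
Σ(xᵢ − x̄)² = 593.5000 ⇒ m₂ = 74.18750
Σ(xᵢ − x̄)⁴ = 181078.6563 ⇒ m₄ = 22634.83203
m₂² = 5503.78516
β₂ = m₄/m₂² = 22634.83203 / 5503.78516 ≈ 4.113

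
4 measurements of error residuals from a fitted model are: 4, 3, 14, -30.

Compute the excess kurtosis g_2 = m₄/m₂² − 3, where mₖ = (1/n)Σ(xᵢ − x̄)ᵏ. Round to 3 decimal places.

x̄ = -2.2500
Σ(xᵢ − x̄)² = 1100.7500 ⇒ m₂ = 275.18750
Σ(xᵢ − x̄)⁴ = 665010.8281 ⇒ m₄ = 166252.70703
m₂² = 75728.16016
g_2 = m₄/m₂² − 3 = 2.19539 − 3 ≈ -0.805

-0.805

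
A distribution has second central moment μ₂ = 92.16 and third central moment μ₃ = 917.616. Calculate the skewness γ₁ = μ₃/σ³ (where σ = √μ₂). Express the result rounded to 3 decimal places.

σ = √μ₂ = √92.16 = 9.60000
σ³ = μ₂^(3/2) = 884.73600
γ₁ = μ₃/σ³ = 917.616 / 884.73600 ≈ 1.037

1.037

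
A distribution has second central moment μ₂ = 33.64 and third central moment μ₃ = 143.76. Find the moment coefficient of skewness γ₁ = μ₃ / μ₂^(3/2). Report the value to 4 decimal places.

σ = √μ₂ = √33.64 = 5.80000
σ³ = μ₂^(3/2) = 195.11200
γ₁ = μ₃/σ³ = 143.76 / 195.11200 ≈ 0.7368

0.7368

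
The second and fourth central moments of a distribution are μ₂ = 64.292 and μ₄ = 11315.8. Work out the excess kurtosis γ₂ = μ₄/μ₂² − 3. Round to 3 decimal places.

-0.262

μ₂² = 64.292² = 4133.46126
μ₄/μ₂² = 11315.8 / 4133.46126 = 2.73761
γ₂ = 2.73761 − 3 ≈ -0.262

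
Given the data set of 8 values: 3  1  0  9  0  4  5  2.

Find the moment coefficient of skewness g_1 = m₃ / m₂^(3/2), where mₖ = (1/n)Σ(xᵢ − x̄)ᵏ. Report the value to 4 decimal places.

0.8949

x̄ = (3 + 1 + 0 + 9 + 0 + 4 + 5 + 2) / 8 = 3.0000
deviations (xᵢ − x̄): 0.0000, -2.0000, -3.0000, 6.0000, -3.0000, 1.0000, 2.0000, -1.0000
Σ(xᵢ − x̄)² = 64.0000 ⇒ m₂ = 64.0000/8 = 8.00000
Σ(xᵢ − x̄)³ = 162.0000 ⇒ m₃ = 162.0000/8 = 20.25000
m₂^(3/2) = 8.00000^(1.5) = 22.62742
g_1 = m₃ / m₂^(3/2) = 20.25000 / 22.62742 ≈ 0.8949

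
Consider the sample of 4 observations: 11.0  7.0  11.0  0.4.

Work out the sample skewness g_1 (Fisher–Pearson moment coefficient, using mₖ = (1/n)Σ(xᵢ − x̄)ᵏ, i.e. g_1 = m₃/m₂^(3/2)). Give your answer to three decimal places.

-0.733

x̄ = (11.0 + 7.0 + 11.0 + 0.4) / 4 = 7.3500
deviations (xᵢ − x̄): 3.6500, -0.3500, 3.6500, -6.9500
Σ(xᵢ − x̄)² = 75.0700 ⇒ m₂ = 75.0700/4 = 18.76750
Σ(xᵢ − x̄)³ = -238.4910 ⇒ m₃ = -238.4910/4 = -59.62275
m₂^(3/2) = 18.76750^(1.5) = 81.30357
g_1 = m₃ / m₂^(3/2) = -59.62275 / 81.30357 ≈ -0.733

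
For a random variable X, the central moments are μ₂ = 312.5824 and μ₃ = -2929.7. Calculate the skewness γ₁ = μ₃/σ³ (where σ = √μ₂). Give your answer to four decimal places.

σ = √μ₂ = √312.5824 = 17.68000
σ³ = μ₂^(3/2) = 5526.45683
γ₁ = μ₃/σ³ = -2929.7 / 5526.45683 ≈ -0.5301

-0.5301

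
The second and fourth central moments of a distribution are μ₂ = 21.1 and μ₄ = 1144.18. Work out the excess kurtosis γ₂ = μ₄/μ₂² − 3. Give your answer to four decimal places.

μ₂² = 21.1² = 445.21000
μ₄/μ₂² = 1144.18 / 445.21000 = 2.56998
γ₂ = 2.56998 − 3 ≈ -0.4300

-0.4300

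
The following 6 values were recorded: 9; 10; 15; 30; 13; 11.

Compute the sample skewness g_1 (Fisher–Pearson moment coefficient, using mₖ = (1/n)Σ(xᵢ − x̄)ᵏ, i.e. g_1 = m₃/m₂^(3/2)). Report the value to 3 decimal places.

1.500

x̄ = (9 + 10 + 15 + 30 + 13 + 11) / 6 = 14.6667
deviations (xᵢ − x̄): -5.6667, -4.6667, 0.3333, 15.3333, -1.6667, -3.6667
Σ(xᵢ − x̄)² = 305.3333 ⇒ m₂ = 305.3333/6 = 50.88889
Σ(xᵢ − x̄)³ = 3267.5556 ⇒ m₃ = 3267.5556/6 = 544.59259
m₂^(3/2) = 50.88889^(1.5) = 363.02326
g_1 = m₃ / m₂^(3/2) = 544.59259 / 363.02326 ≈ 1.500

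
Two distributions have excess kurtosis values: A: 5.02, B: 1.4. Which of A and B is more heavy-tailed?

Higher excess kurtosis ⇒ heavier tails relative to the normal distribution.
5.02 vs 1.4: the larger is 5.02, so A has heavier tails.

A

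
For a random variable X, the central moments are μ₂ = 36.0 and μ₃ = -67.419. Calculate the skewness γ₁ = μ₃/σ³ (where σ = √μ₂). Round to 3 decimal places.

σ = √μ₂ = √36.0 = 6.00000
σ³ = μ₂^(3/2) = 216.00000
γ₁ = μ₃/σ³ = -67.419 / 216.00000 ≈ -0.312

-0.312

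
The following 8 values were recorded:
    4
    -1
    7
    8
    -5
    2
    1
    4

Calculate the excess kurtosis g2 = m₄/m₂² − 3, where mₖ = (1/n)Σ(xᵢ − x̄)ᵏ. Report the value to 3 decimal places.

x̄ = 2.5000
Σ(xᵢ − x̄)² = 126.0000 ⇒ m₂ = 15.75000
Σ(xᵢ − x̄)⁴ = 4654.5000 ⇒ m₄ = 581.81250
m₂² = 248.06250
g2 = m₄/m₂² − 3 = 2.34543 − 3 ≈ -0.655

-0.655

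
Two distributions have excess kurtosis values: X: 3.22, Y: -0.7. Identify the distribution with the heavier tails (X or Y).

Higher excess kurtosis ⇒ heavier tails relative to the normal distribution.
3.22 vs -0.7: the larger is 3.22, so X has heavier tails. (X is leptokurtic — heavier-than-normal tails; the other is platykurtic.)

X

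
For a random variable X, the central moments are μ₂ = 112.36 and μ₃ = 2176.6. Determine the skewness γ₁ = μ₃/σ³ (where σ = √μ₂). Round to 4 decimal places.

σ = √μ₂ = √112.36 = 10.60000
σ³ = μ₂^(3/2) = 1191.01600
γ₁ = μ₃/σ³ = 2176.6 / 1191.01600 ≈ 1.8275

1.8275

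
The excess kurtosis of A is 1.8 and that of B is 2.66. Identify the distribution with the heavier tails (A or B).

B

Higher excess kurtosis ⇒ heavier tails relative to the normal distribution.
1.8 vs 2.66: the larger is 2.66, so B has heavier tails.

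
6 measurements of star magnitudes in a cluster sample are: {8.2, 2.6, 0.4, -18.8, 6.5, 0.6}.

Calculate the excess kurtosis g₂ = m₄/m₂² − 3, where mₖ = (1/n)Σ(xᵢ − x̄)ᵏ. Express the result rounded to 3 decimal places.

x̄ = -0.0833
Σ(xᵢ − x̄)² = 470.1683 ⇒ m₂ = 78.36139
Σ(xᵢ − x̄)⁴ = 129357.9500 ⇒ m₄ = 21559.65834
m₂² = 6140.50727
g₂ = m₄/m₂² − 3 = 3.51105 − 3 ≈ 0.511

0.511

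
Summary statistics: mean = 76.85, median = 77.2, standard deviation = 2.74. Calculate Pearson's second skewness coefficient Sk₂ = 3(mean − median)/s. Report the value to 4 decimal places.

-0.3832

Sk₂ = 3(76.85 − 77.2) / 2.74 = 3 × -0.3500 / 2.74
    = -1.0500 / 2.74 ≈ -0.3832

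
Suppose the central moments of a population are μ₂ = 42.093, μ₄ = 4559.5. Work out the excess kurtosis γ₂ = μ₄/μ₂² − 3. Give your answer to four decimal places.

-0.4267

μ₂² = 42.093² = 1771.82065
μ₄/μ₂² = 4559.5 / 1771.82065 = 2.57334
γ₂ = 2.57334 − 3 ≈ -0.4267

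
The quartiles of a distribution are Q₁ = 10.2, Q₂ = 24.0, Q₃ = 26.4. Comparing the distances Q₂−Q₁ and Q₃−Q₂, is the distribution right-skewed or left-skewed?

Q₂ − Q₁ = 13.8;  Q₃ − Q₂ = 2.4
Q₂ − Q₁ > Q₃ − Q₂ ⇒ the lower half is more spread out ⇒ left-skewed.

left-skewed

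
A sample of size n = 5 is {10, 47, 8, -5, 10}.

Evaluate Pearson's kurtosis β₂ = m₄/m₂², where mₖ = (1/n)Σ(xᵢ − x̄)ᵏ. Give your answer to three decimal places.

2.860

x̄ = 14.0000
Σ(xᵢ − x̄)² = 1518.0000 ⇒ m₂ = 303.60000
Σ(xᵢ − x̄)⁴ = 1318050.0000 ⇒ m₄ = 263610.00000
m₂² = 92172.96000
β₂ = m₄/m₂² = 263610.00000 / 92172.96000 ≈ 2.860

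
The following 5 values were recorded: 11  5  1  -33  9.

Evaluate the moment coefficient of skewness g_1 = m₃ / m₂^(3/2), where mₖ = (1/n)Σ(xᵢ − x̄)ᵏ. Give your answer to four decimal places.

x̄ = (11 + 5 + 1 - 33 + 9) / 5 = -1.4000
deviations (xᵢ − x̄): 12.4000, 6.4000, 2.4000, -31.6000, 10.4000
Σ(xᵢ − x̄)² = 1307.2000 ⇒ m₂ = 1307.2000/5 = 261.44000
Σ(xᵢ − x̄)³ = -28247.0400 ⇒ m₃ = -28247.0400/5 = -5649.40800
m₂^(3/2) = 261.44000^(1.5) = 4227.25116
g_1 = m₃ / m₂^(3/2) = -5649.40800 / 4227.25116 ≈ -1.3364

-1.3364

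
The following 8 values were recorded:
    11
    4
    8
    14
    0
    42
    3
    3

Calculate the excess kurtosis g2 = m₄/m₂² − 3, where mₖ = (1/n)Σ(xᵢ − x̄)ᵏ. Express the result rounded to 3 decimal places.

1.868

x̄ = 10.6250
Σ(xᵢ − x̄)² = 1275.8750 ⇒ m₂ = 159.48438
Σ(xᵢ − x̄)⁴ = 990633.4941 ⇒ m₄ = 123829.18677
m₂² = 25435.26587
g2 = m₄/m₂² − 3 = 4.86841 − 3 ≈ 1.868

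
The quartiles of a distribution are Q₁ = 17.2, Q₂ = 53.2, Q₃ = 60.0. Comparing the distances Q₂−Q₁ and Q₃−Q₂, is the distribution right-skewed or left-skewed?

Q₂ − Q₁ = 36.0;  Q₃ − Q₂ = 6.8
Q₂ − Q₁ > Q₃ − Q₂ ⇒ the lower half is more spread out ⇒ left-skewed.

left-skewed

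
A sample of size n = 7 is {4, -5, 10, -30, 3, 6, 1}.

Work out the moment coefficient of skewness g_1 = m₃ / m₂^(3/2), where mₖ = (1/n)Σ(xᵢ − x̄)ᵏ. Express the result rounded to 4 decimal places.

x̄ = (4 - 5 + 10 - 30 + 3 + 6 + 1) / 7 = -1.5714
deviations (xᵢ − x̄): 5.5714, -3.4286, 11.5714, -28.4286, 4.5714, 7.5714, 2.5714
Σ(xᵢ − x̄)² = 1069.7143 ⇒ m₂ = 1069.7143/7 = 152.81633
Σ(xᵢ − x̄)³ = -20746.8980 ⇒ m₃ = -20746.8980/7 = -2963.84257
m₂^(3/2) = 152.81633^(1.5) = 1889.09863
g_1 = m₃ / m₂^(3/2) = -2963.84257 / 1889.09863 ≈ -1.5689

-1.5689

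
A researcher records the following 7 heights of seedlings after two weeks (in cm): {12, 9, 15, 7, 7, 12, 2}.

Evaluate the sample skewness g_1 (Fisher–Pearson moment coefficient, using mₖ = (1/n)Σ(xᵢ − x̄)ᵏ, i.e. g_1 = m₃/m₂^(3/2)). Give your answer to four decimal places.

x̄ = (12 + 9 + 15 + 7 + 7 + 12 + 2) / 7 = 9.1429
deviations (xᵢ − x̄): 2.8571, -0.1429, 5.8571, -2.1429, -2.1429, 2.8571, -7.1429
Σ(xᵢ − x̄)² = 110.8571 ⇒ m₂ = 110.8571/7 = 15.83673
Σ(xᵢ − x̄)³ = -136.5306 ⇒ m₃ = -136.5306/7 = -19.50437
m₂^(3/2) = 15.83673^(1.5) = 63.02291
g_1 = m₃ / m₂^(3/2) = -19.50437 / 63.02291 ≈ -0.3095

-0.3095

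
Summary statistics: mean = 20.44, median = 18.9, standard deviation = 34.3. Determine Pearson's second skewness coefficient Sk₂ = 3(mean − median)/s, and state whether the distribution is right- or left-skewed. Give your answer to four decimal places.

Sk₂ = 3(20.44 − 18.9) / 34.3 = 3 × 1.5400 / 34.3
    = 4.6200 / 34.3 ≈ 0.1347
Sk₂ > 0 ⇒ mean > median ⇒ right-skewed (positive skew).

0.1347, right-skewed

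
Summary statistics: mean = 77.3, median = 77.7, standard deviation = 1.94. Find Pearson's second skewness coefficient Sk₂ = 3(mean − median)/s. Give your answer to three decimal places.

-0.619

Sk₂ = 3(77.3 − 77.7) / 1.94 = 3 × -0.4000 / 1.94
    = -1.2000 / 1.94 ≈ -0.619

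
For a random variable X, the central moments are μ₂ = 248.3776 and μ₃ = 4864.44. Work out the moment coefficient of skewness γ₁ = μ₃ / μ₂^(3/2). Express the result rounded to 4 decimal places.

1.2427

σ = √μ₂ = √248.3776 = 15.76000
σ³ = μ₂^(3/2) = 3914.43098
γ₁ = μ₃/σ³ = 4864.44 / 3914.43098 ≈ 1.2427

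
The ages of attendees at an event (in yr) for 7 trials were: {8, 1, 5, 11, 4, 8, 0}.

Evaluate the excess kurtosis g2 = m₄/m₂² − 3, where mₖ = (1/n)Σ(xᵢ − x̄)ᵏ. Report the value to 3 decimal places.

x̄ = 5.2857
Σ(xᵢ − x̄)² = 95.4286 ⇒ m₂ = 13.63265
Σ(xᵢ − x̄)⁴ = 2295.4519 ⇒ m₄ = 327.92170
m₂² = 185.84923
g2 = m₄/m₂² − 3 = 1.76445 − 3 ≈ -1.236

-1.236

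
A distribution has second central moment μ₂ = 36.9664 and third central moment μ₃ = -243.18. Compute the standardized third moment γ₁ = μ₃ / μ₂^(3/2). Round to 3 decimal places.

-1.082

σ = √μ₂ = √36.9664 = 6.08000
σ³ = μ₂^(3/2) = 224.75571
γ₁ = μ₃/σ³ = -243.18 / 224.75571 ≈ -1.082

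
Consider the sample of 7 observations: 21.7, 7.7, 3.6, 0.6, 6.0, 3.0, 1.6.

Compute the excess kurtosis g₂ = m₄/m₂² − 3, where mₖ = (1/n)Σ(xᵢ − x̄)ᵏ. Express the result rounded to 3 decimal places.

1.155

x̄ = 6.3143
Σ(xᵢ − x̄)² = 311.9686 ⇒ m₂ = 44.56694
Σ(xᵢ − x̄)⁴ = 57775.2391 ⇒ m₄ = 8253.60559
m₂² = 1986.21203
g₂ = m₄/m₂² − 3 = 4.15545 − 3 ≈ 1.155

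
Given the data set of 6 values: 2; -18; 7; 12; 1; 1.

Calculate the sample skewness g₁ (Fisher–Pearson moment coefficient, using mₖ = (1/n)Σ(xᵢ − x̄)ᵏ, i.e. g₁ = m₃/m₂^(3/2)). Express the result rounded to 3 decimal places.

x̄ = (2 - 18 + 7 + 12 + 1 + 1) / 6 = 0.8333
deviations (xᵢ − x̄): 1.1667, -18.8333, 6.1667, 11.1667, 0.1667, 0.1667
Σ(xᵢ − x̄)² = 518.8333 ⇒ m₂ = 518.8333/6 = 86.47222
Σ(xᵢ − x̄)³ = -5051.5556 ⇒ m₃ = -5051.5556/6 = -841.92593
m₂^(3/2) = 86.47222^(1.5) = 804.10901
g₁ = m₃ / m₂^(3/2) = -841.92593 / 804.10901 ≈ -1.047

-1.047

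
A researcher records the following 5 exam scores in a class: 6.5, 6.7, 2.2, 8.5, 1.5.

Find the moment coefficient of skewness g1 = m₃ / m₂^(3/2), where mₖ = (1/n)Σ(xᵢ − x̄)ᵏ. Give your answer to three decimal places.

-0.221

x̄ = (6.5 + 6.7 + 2.2 + 8.5 + 1.5) / 5 = 5.0800
deviations (xᵢ − x̄): 1.4200, 1.6200, -2.8800, 3.4200, -3.5800
Σ(xᵢ − x̄)² = 37.4480 ⇒ m₂ = 37.4480/5 = 7.48960
Σ(xᵢ − x̄)³ = -22.6541 ⇒ m₃ = -22.6541/5 = -4.53082
m₂^(3/2) = 7.48960^(1.5) = 20.49689
g1 = m₃ / m₂^(3/2) = -4.53082 / 20.49689 ≈ -0.221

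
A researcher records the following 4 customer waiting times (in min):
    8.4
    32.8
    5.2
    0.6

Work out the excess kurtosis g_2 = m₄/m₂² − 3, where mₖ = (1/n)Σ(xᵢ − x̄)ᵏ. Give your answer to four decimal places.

x̄ = 11.7500
Σ(xᵢ − x̄)² = 621.5500 ⇒ m₂ = 155.38750
Σ(xᵢ − x̄)⁴ = 213762.4785 ⇒ m₄ = 53440.61963
m₂² = 24145.27516
g_2 = m₄/m₂² − 3 = 2.21330 − 3 ≈ -0.7867

-0.7867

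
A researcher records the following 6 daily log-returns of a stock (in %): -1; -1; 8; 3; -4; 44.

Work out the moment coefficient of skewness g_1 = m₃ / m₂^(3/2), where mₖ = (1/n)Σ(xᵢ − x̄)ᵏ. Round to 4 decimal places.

1.5877

x̄ = (-1 - 1 + 8 + 3 - 4 + 44) / 6 = 8.1667
deviations (xᵢ − x̄): -9.1667, -9.1667, -0.1667, -5.1667, -12.1667, 35.8333
Σ(xᵢ − x̄)² = 1626.8333 ⇒ m₂ = 1626.8333/6 = 271.13889
Σ(xᵢ − x̄)³ = 42531.5556 ⇒ m₃ = 42531.5556/6 = 7088.59259
m₂^(3/2) = 271.13889^(1.5) = 4464.65308
g_1 = m₃ / m₂^(3/2) = 7088.59259 / 4464.65308 ≈ 1.5877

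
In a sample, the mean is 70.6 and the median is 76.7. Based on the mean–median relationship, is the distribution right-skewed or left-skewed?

mean − median = 70.6 − 76.7 = -6.1
mean < median ⇒ the longer tail is on the left ⇒ left-skewed (negatively skewed).

left-skewed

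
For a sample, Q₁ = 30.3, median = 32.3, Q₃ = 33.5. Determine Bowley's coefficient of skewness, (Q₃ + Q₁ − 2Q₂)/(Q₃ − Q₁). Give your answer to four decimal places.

numerator: Q₃ + Q₁ − 2Q₂ = 33.5 + 30.3 − 2×32.3 = -0.8000
denominator: Q₃ − Q₁ = 33.5 − 30.3 = 3.2000
Bowley skewness = -0.8000 / 3.2000 ≈ -0.2500

-0.2500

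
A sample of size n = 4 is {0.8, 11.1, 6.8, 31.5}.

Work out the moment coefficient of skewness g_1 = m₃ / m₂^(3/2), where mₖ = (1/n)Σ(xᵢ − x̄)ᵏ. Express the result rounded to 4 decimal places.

x̄ = (0.8 + 11.1 + 6.8 + 31.5) / 4 = 12.5500
deviations (xᵢ − x̄): -11.7500, -1.4500, -5.7500, 18.9500
Σ(xᵢ − x̄)² = 532.3300 ⇒ m₂ = 532.3300/4 = 133.08250
Σ(xᵢ − x̄)³ = 4989.6000 ⇒ m₃ = 4989.6000/4 = 1247.40000
m₂^(3/2) = 133.08250^(1.5) = 1535.25820
g_1 = m₃ / m₂^(3/2) = 1247.40000 / 1535.25820 ≈ 0.8125

0.8125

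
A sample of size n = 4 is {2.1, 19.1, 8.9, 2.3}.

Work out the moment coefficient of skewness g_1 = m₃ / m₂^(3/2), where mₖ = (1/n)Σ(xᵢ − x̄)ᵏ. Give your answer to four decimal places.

0.6958

x̄ = (2.1 + 19.1 + 8.9 + 2.3) / 4 = 8.1000
deviations (xᵢ − x̄): -6.0000, 11.0000, 0.8000, -5.8000
Σ(xᵢ − x̄)² = 191.2800 ⇒ m₂ = 191.2800/4 = 47.82000
Σ(xᵢ − x̄)³ = 920.4000 ⇒ m₃ = 920.4000/4 = 230.10000
m₂^(3/2) = 47.82000^(1.5) = 330.68489
g_1 = m₃ / m₂^(3/2) = 230.10000 / 330.68489 ≈ 0.6958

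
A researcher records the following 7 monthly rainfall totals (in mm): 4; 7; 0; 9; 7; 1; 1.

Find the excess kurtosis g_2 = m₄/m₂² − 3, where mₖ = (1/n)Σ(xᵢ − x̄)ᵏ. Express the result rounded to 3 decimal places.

x̄ = 4.1429
Σ(xᵢ − x̄)² = 76.8571 ⇒ m₂ = 10.97959
Σ(xᵢ − x̄)⁴ = 1179.5627 ⇒ m₄ = 168.50895
m₂² = 120.55144
g_2 = m₄/m₂² − 3 = 1.39782 − 3 ≈ -1.602

-1.602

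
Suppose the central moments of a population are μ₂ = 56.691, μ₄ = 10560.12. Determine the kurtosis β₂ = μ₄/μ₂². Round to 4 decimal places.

μ₂² = 56.691² = 3213.86948
μ₄/μ₂² = 10560.12 / 3213.86948 = 3.28580
β₂ ≈ 3.2858

3.2858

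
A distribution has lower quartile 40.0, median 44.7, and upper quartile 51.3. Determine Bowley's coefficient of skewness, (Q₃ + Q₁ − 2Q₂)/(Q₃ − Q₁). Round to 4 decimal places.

0.1681

numerator: Q₃ + Q₁ − 2Q₂ = 51.3 + 40.0 − 2×44.7 = 1.9000
denominator: Q₃ − Q₁ = 51.3 − 40.0 = 11.3000
Bowley skewness = 1.9000 / 11.3000 ≈ 0.1681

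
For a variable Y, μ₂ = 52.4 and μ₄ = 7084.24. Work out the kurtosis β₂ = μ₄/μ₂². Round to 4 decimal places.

2.5801

μ₂² = 52.4² = 2745.76000
μ₄/μ₂² = 7084.24 / 2745.76000 = 2.58007
β₂ ≈ 2.5801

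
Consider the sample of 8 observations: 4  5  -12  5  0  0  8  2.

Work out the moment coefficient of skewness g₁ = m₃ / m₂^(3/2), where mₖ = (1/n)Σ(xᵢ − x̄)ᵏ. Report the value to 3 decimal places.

-1.411

x̄ = (4 + 5 - 12 + 5 + 0 + 0 + 8 + 2) / 8 = 1.5000
deviations (xᵢ − x̄): 2.5000, 3.5000, -13.5000, 3.5000, -1.5000, -1.5000, 6.5000, 0.5000
Σ(xᵢ − x̄)² = 260.0000 ⇒ m₂ = 260.0000/8 = 32.50000
Σ(xᵢ − x̄)³ = -2091.0000 ⇒ m₃ = -2091.0000/8 = -261.37500
m₂^(3/2) = 32.50000^(1.5) = 185.27851
g₁ = m₃ / m₂^(3/2) = -261.37500 / 185.27851 ≈ -1.411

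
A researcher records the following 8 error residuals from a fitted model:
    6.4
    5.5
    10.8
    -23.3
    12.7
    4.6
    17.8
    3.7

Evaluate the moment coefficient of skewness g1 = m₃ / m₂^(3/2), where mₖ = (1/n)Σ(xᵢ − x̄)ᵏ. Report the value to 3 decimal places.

x̄ = (6.4 + 5.5 + 10.8 - 23.3 + 12.7 + 4.6 + 17.8 + 3.7) / 8 = 4.7750
deviations (xᵢ − x̄): 1.6250, 0.7250, 6.0250, -28.0750, 7.9250, -0.1750, 13.0250, -1.0750
Σ(xᵢ − x̄)² = 1061.3150 ⇒ m₂ = 1061.3150/8 = 132.66438
Σ(xᵢ − x̄)³ = -19199.3033 ⇒ m₃ = -19199.3033/8 = -2399.91291
m₂^(3/2) = 132.66438^(1.5) = 1528.02856
g1 = m₃ / m₂^(3/2) = -2399.91291 / 1528.02856 ≈ -1.571

-1.571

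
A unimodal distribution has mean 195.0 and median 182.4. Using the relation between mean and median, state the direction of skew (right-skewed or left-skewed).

mean − median = 195.0 − 182.4 = 12.6
mean > median ⇒ the longer tail is on the right ⇒ right-skewed (positively skewed).

right-skewed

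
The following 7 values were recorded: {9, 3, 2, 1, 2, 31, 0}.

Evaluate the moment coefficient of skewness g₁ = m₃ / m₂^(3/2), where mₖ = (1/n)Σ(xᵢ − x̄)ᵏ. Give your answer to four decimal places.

1.7772

x̄ = (9 + 3 + 2 + 1 + 2 + 31 + 0) / 7 = 6.8571
deviations (xᵢ − x̄): 2.1429, -3.8571, -4.8571, -5.8571, -4.8571, 24.1429, -6.8571
Σ(xᵢ − x̄)² = 730.8571 ⇒ m₂ = 730.8571/7 = 104.40816
Σ(xᵢ − x̄)³ = 13272.2449 ⇒ m₃ = 13272.2449/7 = 1896.03499
m₂^(3/2) = 104.40816^(1.5) = 1066.84588
g₁ = m₃ / m₂^(3/2) = 1896.03499 / 1066.84588 ≈ 1.7772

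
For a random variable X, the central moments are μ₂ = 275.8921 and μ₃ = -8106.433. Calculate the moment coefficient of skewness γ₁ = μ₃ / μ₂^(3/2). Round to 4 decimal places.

σ = √μ₂ = √275.8921 = 16.61000
σ³ = μ₂^(3/2) = 4582.56778
γ₁ = μ₃/σ³ = -8106.433 / 4582.56778 ≈ -1.7690

-1.7690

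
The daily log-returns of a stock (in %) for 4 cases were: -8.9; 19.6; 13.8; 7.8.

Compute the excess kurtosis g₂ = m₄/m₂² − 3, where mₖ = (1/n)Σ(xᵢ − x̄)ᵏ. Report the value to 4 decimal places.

x̄ = 8.0750
Σ(xᵢ − x̄)² = 453.8275 ⇒ m₂ = 113.45688
Σ(xᵢ − x̄)⁴ = 101747.6767 ⇒ m₄ = 25436.91916
m₂² = 12872.46248
g₂ = m₄/m₂² − 3 = 1.97607 − 3 ≈ -1.0239

-1.0239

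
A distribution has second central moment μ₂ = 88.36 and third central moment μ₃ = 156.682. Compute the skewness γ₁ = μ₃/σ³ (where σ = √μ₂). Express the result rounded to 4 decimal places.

0.1886

σ = √μ₂ = √88.36 = 9.40000
σ³ = μ₂^(3/2) = 830.58400
γ₁ = μ₃/σ³ = 156.682 / 830.58400 ≈ 0.1886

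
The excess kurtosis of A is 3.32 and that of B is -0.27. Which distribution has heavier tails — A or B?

A

Higher excess kurtosis ⇒ heavier tails relative to the normal distribution.
3.32 vs -0.27: the larger is 3.32, so A has heavier tails. (A is leptokurtic — heavier-than-normal tails; the other is platykurtic.)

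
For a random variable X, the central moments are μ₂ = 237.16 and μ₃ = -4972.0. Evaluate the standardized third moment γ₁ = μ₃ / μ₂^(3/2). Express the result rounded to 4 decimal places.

σ = √μ₂ = √237.16 = 15.40000
σ³ = μ₂^(3/2) = 3652.26400
γ₁ = μ₃/σ³ = -4972.0 / 3652.26400 ≈ -1.3613

-1.3613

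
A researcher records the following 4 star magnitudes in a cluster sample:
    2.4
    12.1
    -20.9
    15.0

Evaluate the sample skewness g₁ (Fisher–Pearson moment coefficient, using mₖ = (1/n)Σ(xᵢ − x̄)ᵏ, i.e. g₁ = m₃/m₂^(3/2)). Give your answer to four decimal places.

-0.8147

x̄ = (2.4 + 12.1 - 20.9 + 15.0) / 4 = 2.1500
deviations (xᵢ − x̄): 0.2500, 9.9500, -23.0500, 12.8500
Σ(xᵢ − x̄)² = 795.4900 ⇒ m₂ = 795.4900/4 = 198.87250
Σ(xᵢ − x̄)³ = -9139.6080 ⇒ m₃ = -9139.6080/4 = -2284.90200
m₂^(3/2) = 198.87250^(1.5) = 2804.54298
g₁ = m₃ / m₂^(3/2) = -2284.90200 / 2804.54298 ≈ -0.8147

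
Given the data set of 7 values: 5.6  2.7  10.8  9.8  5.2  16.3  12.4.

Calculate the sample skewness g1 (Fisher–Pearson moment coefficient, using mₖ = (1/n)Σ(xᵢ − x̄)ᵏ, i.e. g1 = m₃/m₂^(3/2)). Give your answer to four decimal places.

0.1731

x̄ = (5.6 + 2.7 + 10.8 + 9.8 + 5.2 + 16.3 + 12.4) / 7 = 8.9714
deviations (xᵢ − x̄): -3.3714, -6.2714, 1.8286, 0.8286, -3.7714, 7.3286, 3.4286
Σ(xᵢ − x̄)² = 134.4143 ⇒ m₂ = 134.4143/7 = 19.20204
Σ(xᵢ − x̄)³ = 101.9634 ⇒ m₃ = 101.9634/7 = 14.56620
m₂^(3/2) = 19.20204^(1.5) = 84.14360
g1 = m₃ / m₂^(3/2) = 14.56620 / 84.14360 ≈ 0.1731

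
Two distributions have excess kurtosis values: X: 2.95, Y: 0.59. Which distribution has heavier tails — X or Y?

Higher excess kurtosis ⇒ heavier tails relative to the normal distribution.
2.95 vs 0.59: the larger is 2.95, so X has heavier tails.

X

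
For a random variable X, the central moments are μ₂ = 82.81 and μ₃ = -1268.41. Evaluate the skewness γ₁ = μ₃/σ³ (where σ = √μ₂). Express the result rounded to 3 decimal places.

-1.683

σ = √μ₂ = √82.81 = 9.10000
σ³ = μ₂^(3/2) = 753.57100
γ₁ = μ₃/σ³ = -1268.41 / 753.57100 ≈ -1.683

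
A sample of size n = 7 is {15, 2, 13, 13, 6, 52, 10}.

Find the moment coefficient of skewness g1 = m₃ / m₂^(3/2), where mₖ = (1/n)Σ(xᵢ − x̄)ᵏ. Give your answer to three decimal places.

1.716

x̄ = (15 + 2 + 13 + 13 + 6 + 52 + 10) / 7 = 15.8571
deviations (xᵢ − x̄): -0.8571, -13.8571, -2.8571, -2.8571, -9.8571, 36.1429, -5.8571
Σ(xᵢ − x̄)² = 1646.8571 ⇒ m₂ = 1646.8571/7 = 235.26531
Σ(xᵢ − x̄)³ = 43346.8163 ⇒ m₃ = 43346.8163/7 = 6192.40233
m₂^(3/2) = 235.26531^(1.5) = 3608.58410
g1 = m₃ / m₂^(3/2) = 6192.40233 / 3608.58410 ≈ 1.716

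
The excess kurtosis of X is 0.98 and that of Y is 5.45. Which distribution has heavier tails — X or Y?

Higher excess kurtosis ⇒ heavier tails relative to the normal distribution.
0.98 vs 5.45: the larger is 5.45, so Y has heavier tails.

Y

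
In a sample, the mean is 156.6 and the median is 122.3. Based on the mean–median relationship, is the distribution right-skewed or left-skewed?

right-skewed

mean − median = 156.6 − 122.3 = 34.3
mean > median ⇒ the longer tail is on the right ⇒ right-skewed (positively skewed).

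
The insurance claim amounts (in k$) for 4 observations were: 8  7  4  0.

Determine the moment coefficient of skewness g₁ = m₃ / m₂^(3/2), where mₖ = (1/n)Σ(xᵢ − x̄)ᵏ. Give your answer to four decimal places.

x̄ = (8 + 7 + 4 + 0) / 4 = 4.7500
deviations (xᵢ − x̄): 3.2500, 2.2500, -0.7500, -4.7500
Σ(xᵢ − x̄)² = 38.7500 ⇒ m₂ = 38.7500/4 = 9.68750
Σ(xᵢ − x̄)³ = -61.8750 ⇒ m₃ = -61.8750/4 = -15.46875
m₂^(3/2) = 9.68750^(1.5) = 30.15210
g₁ = m₃ / m₂^(3/2) = -15.46875 / 30.15210 ≈ -0.5130

-0.5130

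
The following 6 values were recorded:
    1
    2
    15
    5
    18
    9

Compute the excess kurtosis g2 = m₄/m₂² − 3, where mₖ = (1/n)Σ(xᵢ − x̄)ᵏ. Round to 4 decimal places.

x̄ = 8.3333
Σ(xᵢ − x̄)² = 243.3333 ⇒ m₂ = 40.55556
Σ(xᵢ − x̄)⁴ = 15331.7778 ⇒ m₄ = 2555.29630
m₂² = 1644.75309
g2 = m₄/m₂² − 3 = 1.55360 − 3 ≈ -1.4464

-1.4464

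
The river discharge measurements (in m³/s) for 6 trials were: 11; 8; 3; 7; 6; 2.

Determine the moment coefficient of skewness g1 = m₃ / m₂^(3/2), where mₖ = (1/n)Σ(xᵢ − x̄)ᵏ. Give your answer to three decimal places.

0.094

x̄ = (11 + 8 + 3 + 7 + 6 + 2) / 6 = 6.1667
deviations (xᵢ − x̄): 4.8333, 1.8333, -3.1667, 0.8333, -0.1667, -4.1667
Σ(xᵢ − x̄)² = 54.8333 ⇒ m₂ = 54.8333/6 = 9.13889
Σ(xᵢ − x̄)³ = 15.5556 ⇒ m₃ = 15.5556/6 = 2.59259
m₂^(3/2) = 9.13889^(1.5) = 27.62741
g1 = m₃ / m₂^(3/2) = 2.59259 / 27.62741 ≈ 0.094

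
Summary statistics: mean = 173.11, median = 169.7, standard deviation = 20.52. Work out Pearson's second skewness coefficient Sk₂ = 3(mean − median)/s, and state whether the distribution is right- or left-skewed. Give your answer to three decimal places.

0.499, right-skewed

Sk₂ = 3(173.11 − 169.7) / 20.52 = 3 × 3.4100 / 20.52
    = 10.2300 / 20.52 ≈ 0.499
Sk₂ > 0 ⇒ mean > median ⇒ right-skewed (positive skew).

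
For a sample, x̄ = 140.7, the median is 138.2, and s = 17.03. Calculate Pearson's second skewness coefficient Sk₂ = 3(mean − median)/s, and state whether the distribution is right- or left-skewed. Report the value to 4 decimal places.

Sk₂ = 3(140.7 − 138.2) / 17.03 = 3 × 2.5000 / 17.03
    = 7.5000 / 17.03 ≈ 0.4404
Sk₂ > 0 ⇒ mean > median ⇒ right-skewed (positive skew).

0.4404, right-skewed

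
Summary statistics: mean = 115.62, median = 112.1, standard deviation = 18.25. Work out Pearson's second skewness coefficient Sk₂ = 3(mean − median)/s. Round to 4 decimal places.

Sk₂ = 3(115.62 − 112.1) / 18.25 = 3 × 3.5200 / 18.25
    = 10.5600 / 18.25 ≈ 0.5786

0.5786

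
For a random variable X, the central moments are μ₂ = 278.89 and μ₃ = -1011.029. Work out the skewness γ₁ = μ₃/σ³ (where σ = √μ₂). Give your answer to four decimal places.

σ = √μ₂ = √278.89 = 16.70000
σ³ = μ₂^(3/2) = 4657.46300
γ₁ = μ₃/σ³ = -1011.029 / 4657.46300 ≈ -0.2171

-0.2171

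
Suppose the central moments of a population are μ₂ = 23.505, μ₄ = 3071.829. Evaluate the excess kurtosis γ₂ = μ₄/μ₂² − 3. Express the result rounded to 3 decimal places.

μ₂² = 23.505² = 552.48502
μ₄/μ₂² = 3071.829 / 552.48502 = 5.56002
γ₂ = 5.56002 − 3 ≈ 2.560

2.560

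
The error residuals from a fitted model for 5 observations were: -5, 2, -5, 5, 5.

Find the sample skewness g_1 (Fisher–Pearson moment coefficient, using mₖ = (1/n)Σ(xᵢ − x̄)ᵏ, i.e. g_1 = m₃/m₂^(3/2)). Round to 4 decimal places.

x̄ = (-5 + 2 - 5 + 5 + 5) / 5 = 0.4000
deviations (xᵢ − x̄): -5.4000, 1.6000, -5.4000, 4.6000, 4.6000
Σ(xᵢ − x̄)² = 103.2000 ⇒ m₂ = 103.2000/5 = 20.64000
Σ(xᵢ − x̄)³ = -116.1600 ⇒ m₃ = -116.1600/5 = -23.23200
m₂^(3/2) = 20.64000^(1.5) = 93.77013
g_1 = m₃ / m₂^(3/2) = -23.23200 / 93.77013 ≈ -0.2478

-0.2478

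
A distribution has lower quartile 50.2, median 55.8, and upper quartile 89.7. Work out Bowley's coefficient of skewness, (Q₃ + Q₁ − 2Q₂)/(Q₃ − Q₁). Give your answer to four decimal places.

numerator: Q₃ + Q₁ − 2Q₂ = 89.7 + 50.2 − 2×55.8 = 28.3000
denominator: Q₃ − Q₁ = 89.7 − 50.2 = 39.5000
Bowley skewness = 28.3000 / 39.5000 ≈ 0.7165

0.7165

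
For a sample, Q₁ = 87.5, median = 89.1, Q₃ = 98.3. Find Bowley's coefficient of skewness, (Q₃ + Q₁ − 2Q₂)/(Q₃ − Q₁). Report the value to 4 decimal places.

numerator: Q₃ + Q₁ − 2Q₂ = 98.3 + 87.5 − 2×89.1 = 7.6000
denominator: Q₃ − Q₁ = 98.3 − 87.5 = 10.8000
Bowley skewness = 7.6000 / 10.8000 ≈ 0.7037

0.7037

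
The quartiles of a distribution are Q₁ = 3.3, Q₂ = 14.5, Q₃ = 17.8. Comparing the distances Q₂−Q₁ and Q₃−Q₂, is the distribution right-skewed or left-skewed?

Q₂ − Q₁ = 11.2;  Q₃ − Q₂ = 3.3
Q₂ − Q₁ > Q₃ − Q₂ ⇒ the lower half is more spread out ⇒ left-skewed.

left-skewed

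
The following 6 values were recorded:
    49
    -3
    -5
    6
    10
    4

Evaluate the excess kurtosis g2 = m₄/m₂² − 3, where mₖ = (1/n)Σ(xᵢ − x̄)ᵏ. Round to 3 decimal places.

x̄ = 10.1667
Σ(xᵢ − x̄)² = 1966.8333 ⇒ m₂ = 327.80556
Σ(xᵢ − x̄)⁴ = 2358862.1528 ⇒ m₄ = 393143.69213
m₂² = 107456.48225
g2 = m₄/m₂² − 3 = 3.65863 − 3 ≈ 0.659

0.659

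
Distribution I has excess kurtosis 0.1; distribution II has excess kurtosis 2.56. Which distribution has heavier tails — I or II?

II

Higher excess kurtosis ⇒ heavier tails relative to the normal distribution.
0.1 vs 2.56: the larger is 2.56, so II has heavier tails.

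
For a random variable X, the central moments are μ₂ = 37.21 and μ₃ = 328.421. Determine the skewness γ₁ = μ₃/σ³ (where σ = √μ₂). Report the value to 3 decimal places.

1.447

σ = √μ₂ = √37.21 = 6.10000
σ³ = μ₂^(3/2) = 226.98100
γ₁ = μ₃/σ³ = 328.421 / 226.98100 ≈ 1.447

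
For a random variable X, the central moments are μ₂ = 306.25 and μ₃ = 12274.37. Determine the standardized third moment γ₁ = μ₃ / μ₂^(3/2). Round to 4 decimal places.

2.2903

σ = √μ₂ = √306.25 = 17.50000
σ³ = μ₂^(3/2) = 5359.37500
γ₁ = μ₃/σ³ = 12274.37 / 5359.37500 ≈ 2.2903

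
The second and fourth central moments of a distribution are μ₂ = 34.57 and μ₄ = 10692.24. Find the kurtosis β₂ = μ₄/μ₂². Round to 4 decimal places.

8.9468

μ₂² = 34.57² = 1195.08490
μ₄/μ₂² = 10692.24 / 1195.08490 = 8.94685
β₂ ≈ 8.9468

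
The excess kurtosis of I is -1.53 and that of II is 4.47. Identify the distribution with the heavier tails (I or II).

Higher excess kurtosis ⇒ heavier tails relative to the normal distribution.
-1.53 vs 4.47: the larger is 4.47, so II has heavier tails. (II is leptokurtic — heavier-than-normal tails; the other is platykurtic.)

II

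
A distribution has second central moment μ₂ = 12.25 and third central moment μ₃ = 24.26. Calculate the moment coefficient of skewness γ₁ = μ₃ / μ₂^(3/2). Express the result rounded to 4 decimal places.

0.5658

σ = √μ₂ = √12.25 = 3.50000
σ³ = μ₂^(3/2) = 42.87500
γ₁ = μ₃/σ³ = 24.26 / 42.87500 ≈ 0.5658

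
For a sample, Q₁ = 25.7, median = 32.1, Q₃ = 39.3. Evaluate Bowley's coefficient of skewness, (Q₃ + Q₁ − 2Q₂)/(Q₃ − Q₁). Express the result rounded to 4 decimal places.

numerator: Q₃ + Q₁ − 2Q₂ = 39.3 + 25.7 − 2×32.1 = 0.8000
denominator: Q₃ − Q₁ = 39.3 − 25.7 = 13.6000
Bowley skewness = 0.8000 / 13.6000 ≈ 0.0588

0.0588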